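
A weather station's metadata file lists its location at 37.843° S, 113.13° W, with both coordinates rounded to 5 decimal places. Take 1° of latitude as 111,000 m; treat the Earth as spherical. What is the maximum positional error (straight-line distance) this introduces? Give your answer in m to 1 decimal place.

0.7 m

Rounding to 5 decimal places leaves each coordinate within ±5e-06° of the true value.
N–S: 5e-06° × 111000 m/° = 0.555 m.
E–W at 37.843°: 5e-06° × 111000 × cos 37.843° = 5e-06 × 111000 × 0.7897 ≈ 0.438281 m.
Worst case both components are at the extreme and orthogonal: √(0.555² + 0.438281²) ≈ 0.707188 m.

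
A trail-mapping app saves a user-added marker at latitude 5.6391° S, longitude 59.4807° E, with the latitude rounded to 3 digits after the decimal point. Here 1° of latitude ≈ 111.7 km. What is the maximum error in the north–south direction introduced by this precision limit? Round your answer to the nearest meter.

Rounding to 3 decimal places leaves the latitude within ±0.0005° of the true value.
Along the meridian that is 0.0005° × 111700 m/° = 55.85 m.

56 meters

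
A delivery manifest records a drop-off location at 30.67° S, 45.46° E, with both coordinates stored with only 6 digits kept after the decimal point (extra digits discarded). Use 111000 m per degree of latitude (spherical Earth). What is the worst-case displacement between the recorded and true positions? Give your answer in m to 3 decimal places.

Truncating at 6 decimal places can drop up to a full unit in the last place, so each coordinate may be off by as much as 1e-06°.
North–south component: 1e-06° × 111000 = 0.111 m.
East–west component at 30.67°: 1e-06° × 111000 × cos 30.67° ≈ 1e-06 × 95473.3 ≈ 0.0954733 m.
The two errors are perpendicular, so the maximum displacement is √(0.111² + 0.0954733²) ≈ 0.146411 m.

0.146 m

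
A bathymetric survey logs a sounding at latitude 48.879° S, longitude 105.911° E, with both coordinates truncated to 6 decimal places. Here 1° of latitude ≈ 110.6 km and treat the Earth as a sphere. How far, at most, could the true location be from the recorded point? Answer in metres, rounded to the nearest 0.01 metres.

Truncating at 6 decimal places can drop up to a full unit in the last place, so each coordinate may be off by as much as 1e-06°.
North–south component: 1e-06° × 110600 = 0.1106 m.
E–W at 48.879°: 1e-06° × 110600 × cos 48.879° = 1e-06 × 110600 × 0.6577 ≈ 0.0727362 m.
Worst case both components are at the extreme and orthogonal: √(0.1106² + 0.0727362²) ≈ 0.132374 m.

0.13 metres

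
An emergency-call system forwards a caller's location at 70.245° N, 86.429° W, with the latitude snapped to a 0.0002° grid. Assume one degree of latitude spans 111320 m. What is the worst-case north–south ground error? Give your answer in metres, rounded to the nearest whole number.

11 metres

With a 0.0002° grid the true value lies within half a step, ±0.0002°/2 = ±0.0001°, of the stored one.
So the N–S error is at most 0.0001 × 111320 = 11.132 m.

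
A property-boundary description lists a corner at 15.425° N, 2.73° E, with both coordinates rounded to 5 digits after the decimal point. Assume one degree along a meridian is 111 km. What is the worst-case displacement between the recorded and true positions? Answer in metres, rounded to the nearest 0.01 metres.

Rounding to 5 decimal places leaves each coordinate within ±5e-06° of the true value.
Latitude error → 5e-06 × 111000 = 0.555 m along the meridian.
East–west component at 15.425°: 5e-06° × 111000 × cos 15.425° ≈ 5e-06 × 107002 ≈ 0.535009 m.
The two errors are perpendicular, so the maximum displacement is √(0.555² + 0.535009²) ≈ 0.770882 m.

0.77 metres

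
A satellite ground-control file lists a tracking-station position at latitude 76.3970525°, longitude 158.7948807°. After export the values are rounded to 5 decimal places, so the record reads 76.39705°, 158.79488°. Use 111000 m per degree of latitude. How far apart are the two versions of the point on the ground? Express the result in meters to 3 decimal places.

The latitude changed by +0.0000025° and the longitude by +0.0000007°.
N–S: 0.0000025° × 111000 m/° = 0.2775 m.
E–W at 76.397°: 0.0000007° × 111000 × cos 76.397° = 0.0000007 × 111000 × 0.2352 ≈ 0.0182744 m.
Combined displacement = (0.2775² + 0.0182744²)^½ ≈ 0.278101 m.

0.278 meters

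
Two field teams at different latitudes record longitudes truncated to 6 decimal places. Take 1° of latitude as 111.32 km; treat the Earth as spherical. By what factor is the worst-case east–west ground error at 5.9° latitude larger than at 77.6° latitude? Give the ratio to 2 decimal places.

Truncating at 6 decimal places can drop up to a full unit in the last place, so the longitude may be off by as much as 1e-06°.
Error at 5.9° = 1e-06° × 111320 × cos 5.9° ≈ 0.11132 × 0.9947 = 0.11073 m.
Error at 77.6° = 1e-06° × 111320 × cos 77.6° ≈ 0.11132 × 0.2147 = 0.023904 m.
The ratio reduces to cos 5.9° / cos 77.6° = 0.9947/0.2147 ≈ 4.6322.

4.63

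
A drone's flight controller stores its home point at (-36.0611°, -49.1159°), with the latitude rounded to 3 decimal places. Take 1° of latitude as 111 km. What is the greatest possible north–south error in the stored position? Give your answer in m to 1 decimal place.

Rounding to 3 decimal places leaves the latitude within ±0.0005° of the true value.
North–south distance: 0.0005° × 111000 m/° = 55.5 m.

55.5 m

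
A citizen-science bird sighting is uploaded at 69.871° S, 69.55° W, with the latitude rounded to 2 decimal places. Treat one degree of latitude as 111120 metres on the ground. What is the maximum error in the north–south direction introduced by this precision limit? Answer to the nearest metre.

Rounding to 2 decimal places leaves the latitude within ±0.005° of the true value.
Along the meridian that is 0.005° × 111120 m/° = 555.6 m.

556 metres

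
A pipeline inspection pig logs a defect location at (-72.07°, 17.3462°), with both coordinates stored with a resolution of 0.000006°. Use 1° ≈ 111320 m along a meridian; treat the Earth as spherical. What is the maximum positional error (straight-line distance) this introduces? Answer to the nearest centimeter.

With a 0.000006° grid the true value lies within half a step, ±0.000006°/2 = ±3e-06°, of the stored one.
North–south component: 3e-06° × 111320 = 0.33396 m.
Longitude error → 3e-06 × 111320 × cos 72.07° = 3e-06 × 111320 × 0.3079 ≈ 0.102811 m.
Worst case both components are at the extreme and orthogonal: √(0.33396² + 0.102811²) ≈ 0.349427 m.
That is 0.349427 m = 34.943 cm.

35 centimeters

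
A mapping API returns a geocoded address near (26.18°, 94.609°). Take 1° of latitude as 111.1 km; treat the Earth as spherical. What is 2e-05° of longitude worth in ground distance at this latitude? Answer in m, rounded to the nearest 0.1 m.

2e-05° of longitude at 26.18° is 2e-05 × 111100 × cos 26.18° ≈ 2e-05 × 99702.5 = 1.99405 m.

2.0 m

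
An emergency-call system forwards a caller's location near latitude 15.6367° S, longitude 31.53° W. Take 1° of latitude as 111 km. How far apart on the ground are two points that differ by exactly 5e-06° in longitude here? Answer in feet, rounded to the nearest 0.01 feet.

1.75 feet

One degree of longitude here spans 111000 × cos 15.6367° = 111000 × 0.9630 ≈ 106892 m; 5e-06° of that is 0.53446 m.
Converting: 0.53446 m × 3.2808 ft/m ≈ 1.7535 ft.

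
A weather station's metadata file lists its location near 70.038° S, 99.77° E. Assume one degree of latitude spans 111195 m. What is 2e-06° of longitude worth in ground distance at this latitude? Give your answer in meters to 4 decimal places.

At 70.038° a degree of longitude is 111195 × cos 70.038° ≈ 37961.6 m, so 2e-06° corresponds to 0.0759232 m.

0.0759 meters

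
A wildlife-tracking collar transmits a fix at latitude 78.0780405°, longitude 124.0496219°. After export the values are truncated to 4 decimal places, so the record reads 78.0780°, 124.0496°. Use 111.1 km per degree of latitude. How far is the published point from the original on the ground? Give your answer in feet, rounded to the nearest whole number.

Δlat = 78.0780405 − 78.0780 = +0.0000405°; Δlon = 124.0496219 − 124.0496 = +0.0000219°.
N–S: 0.0000405° × 111100 m/° = 4.49955 m.
East–west at this latitude: 0.0000219° × 111100 × cos 78.078° ≈ 0.0000219 × 22951 = 0.502627 m.
Distance: √(4.49955² + 0.502627²) ≈ 4.52754 m.
Converting: 4.52754 m × 3.2808 ft/m ≈ 14.854 ft.

15 feet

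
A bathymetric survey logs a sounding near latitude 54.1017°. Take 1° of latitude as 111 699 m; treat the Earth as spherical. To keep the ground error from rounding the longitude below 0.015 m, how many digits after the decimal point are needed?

7 decimal places

At 54.1017° one degree of longitude covers 111699 × cos 54.1017° ≈ 111699 × 0.5863 ≈ 65494.5 m.
Rounding to N decimal places gives at most 0.5 × 10⁻ᴺ degrees of error, i.e. 0.5 × 10⁻ᴺ × 65494.5 m.
Setting 32747.3 × 10⁻ᴺ ≤ 0.015 gives 10ᴺ ≥ 2.183e+06, i.e. N ≥ 6.34.
N = 6 would give 0.0327 m (too coarse); N = 7 gives 0.00327 m ≤ 0.015 m.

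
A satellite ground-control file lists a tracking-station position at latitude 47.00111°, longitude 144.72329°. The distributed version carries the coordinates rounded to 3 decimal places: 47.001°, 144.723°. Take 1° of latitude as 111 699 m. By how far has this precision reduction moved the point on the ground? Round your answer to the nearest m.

25 m

Δlat = 47.00111 − 47.001 = +0.00011°; Δlon = 144.72329 − 144.723 = +0.00029°.
North–south shift: 0.00011 × 111699 = 12.2869 m.
E–W at 47.001°: 0.00029° × 111699 × cos 47.001° = 0.00029 × 111699 × 0.6820 ≈ 22.0914 m.
Hypotenuse of the two orthogonal shifts: √(12.2869² + 22.0914²) = 25.2784 m.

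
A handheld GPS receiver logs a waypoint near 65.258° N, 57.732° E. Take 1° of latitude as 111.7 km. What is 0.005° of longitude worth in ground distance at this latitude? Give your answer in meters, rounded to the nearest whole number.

0.005° of longitude at 65.258° is 0.005 × 111700 × cos 65.258° ≈ 0.005 × 46750.1 = 233.751 m.

234 meters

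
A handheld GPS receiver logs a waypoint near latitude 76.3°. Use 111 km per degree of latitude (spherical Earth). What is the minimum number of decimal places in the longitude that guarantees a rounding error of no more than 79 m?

3 decimal places

At 76.3° one degree of longitude covers 111000 × cos 76.3° ≈ 111000 × 0.2368 ≈ 26289 m.
N decimal places → at most half a unit in the last place, 0.5 × 10⁻ᴺ° = 26289/2 × 10⁻ᴺ m.
Setting 13144.5 × 10⁻ᴺ ≤ 79 gives 10ᴺ ≥ 166.4, i.e. N ≥ 2.22.
So 3 decimal places suffice (13.1 m); 2 would allow up to 131 m.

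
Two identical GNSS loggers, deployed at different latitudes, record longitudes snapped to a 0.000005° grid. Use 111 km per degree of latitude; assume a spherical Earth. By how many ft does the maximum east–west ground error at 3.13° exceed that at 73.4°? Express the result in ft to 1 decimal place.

With a 0.000005° grid the true value lies within half a step, ±0.000005°/2 = ±2.5e-06°, of the stored one.
At 3.13°: 2.5e-06° × 111000 × cos 3.13° = 2.5e-06 × 111000 × 0.9985 ≈ 0.27709 m.
Error at 73.4° = 2.5e-06° × 111000 × cos 73.4° ≈ 0.2775 × 0.2857 = 0.079279 m.
Difference: 0.27709 − 0.079279 = 0.19781 m.
In feet: 0.197808 m ÷ 0.3048 ≈ 0.64897 ft.

0.6 ft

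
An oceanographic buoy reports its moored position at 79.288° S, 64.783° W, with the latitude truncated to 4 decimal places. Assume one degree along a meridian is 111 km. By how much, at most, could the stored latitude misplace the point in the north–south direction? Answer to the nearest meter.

11 meters

Truncating at 4 decimal places can drop up to a full unit in the last place, so the latitude may be off by as much as 0.0001°.
So the N–S error is at most 0.0001 × 111000 = 11.1 m.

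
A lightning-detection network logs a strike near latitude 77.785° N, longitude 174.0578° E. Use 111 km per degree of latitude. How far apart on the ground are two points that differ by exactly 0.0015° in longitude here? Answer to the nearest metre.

35 metres

At 77.785° a degree of longitude is 111000 × cos 77.785° ≈ 23485.5 m, so 0.0015° corresponds to 35.2282 m.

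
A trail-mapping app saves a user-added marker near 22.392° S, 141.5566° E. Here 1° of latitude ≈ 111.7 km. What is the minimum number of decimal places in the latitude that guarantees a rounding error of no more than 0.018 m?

One degree of latitude covers 111700 m.
Rounding to N decimal places gives at most 0.5 × 10⁻ᴺ degrees of error, i.e. 0.5 × 10⁻ᴺ × 111700 m.
Setting 55850 × 10⁻ᴺ ≤ 0.018 gives 10ᴺ ≥ 3.103e+06, i.e. N ≥ 6.49.
At 6 places the error can reach 0.0558 m, but 7 places keeps it to 0.00558 m.

7 decimal places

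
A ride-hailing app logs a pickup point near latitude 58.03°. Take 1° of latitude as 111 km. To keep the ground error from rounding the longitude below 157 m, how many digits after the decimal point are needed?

3

At 58.03° one degree of longitude covers 111000 × cos 58.03° ≈ 111000 × 0.5295 ≈ 58771.7 m.
With N decimal places the half-ulp bound is 0.5·10⁻ᴺ°, or 0.5·10⁻ᴺ × 58771.7 m on the ground.
Setting 29385.9 × 10⁻ᴺ ≤ 157 gives 10ᴺ ≥ 187.2, i.e. N ≥ 2.27.
So 3 decimal places suffice (29.4 m); 2 would allow up to 294 m.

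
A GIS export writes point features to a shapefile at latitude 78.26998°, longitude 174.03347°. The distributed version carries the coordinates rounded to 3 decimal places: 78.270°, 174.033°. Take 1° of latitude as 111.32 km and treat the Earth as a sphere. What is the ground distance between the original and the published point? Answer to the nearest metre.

11 metres

Δlat = 78.26998 − 78.270 = -0.00002°; Δlon = 174.03347 − 174.033 = +0.00047°.
North–south shift: -0.00002 × 111320 = -2.2264 m.
East–west at this latitude: 0.00047° × 111320 × cos 78.27° ≈ 0.00047 × 22631.4 = 10.6367 m.
Hypotenuse of the two orthogonal shifts: √(2.2264² + 10.6367²) = 10.8672 m.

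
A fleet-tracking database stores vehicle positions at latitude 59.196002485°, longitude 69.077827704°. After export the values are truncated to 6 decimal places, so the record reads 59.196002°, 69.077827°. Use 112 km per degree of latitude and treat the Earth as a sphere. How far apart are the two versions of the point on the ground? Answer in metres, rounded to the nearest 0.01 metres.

0.07 metres

The latitude changed by +0.000000485° and the longitude by +0.000000704°.
North–south shift: 0.000000485 × 112000 = 0.05432 m.
E–W at 59.196°: 0.000000704° × 112000 × cos 59.196° = 0.000000704 × 112000 × 0.5121 ≈ 0.0403783 m.
Hypotenuse of the two orthogonal shifts: √(0.05432² + 0.0403783²) = 0.0676836 m.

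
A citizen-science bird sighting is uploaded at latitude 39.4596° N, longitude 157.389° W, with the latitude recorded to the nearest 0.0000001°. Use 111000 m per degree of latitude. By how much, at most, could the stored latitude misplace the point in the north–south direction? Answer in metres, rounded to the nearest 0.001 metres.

Rounding to 7 decimal places leaves the latitude within ±5e-08° of the true value.
So the N–S error is at most 5e-08 × 111000 = 0.00555 m.

0.006 metres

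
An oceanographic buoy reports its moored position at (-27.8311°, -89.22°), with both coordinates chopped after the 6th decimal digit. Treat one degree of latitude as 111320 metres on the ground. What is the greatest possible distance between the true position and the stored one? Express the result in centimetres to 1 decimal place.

Truncating at 6 decimal places can drop up to a full unit in the last place, so each coordinate may be off by as much as 1e-06°.
N–S: 1e-06° × 111320 m/° = 0.11132 m.
E–W at 27.8311°: 1e-06° × 111320 × cos 27.8311° = 1e-06 × 111320 × 0.8843 ≈ 0.0984434 m.
The two errors are perpendicular, so the maximum displacement is √(0.11132² + 0.0984434²) ≈ 0.148604 m.
That is 0.148604 m = 14.86 cm.

14.9 centimetres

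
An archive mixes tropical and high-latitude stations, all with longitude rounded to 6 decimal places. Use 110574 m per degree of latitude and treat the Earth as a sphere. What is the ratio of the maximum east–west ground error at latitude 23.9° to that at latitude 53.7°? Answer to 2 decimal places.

1.54

Rounding to 6 decimal places leaves the longitude within ±5e-07° of the true value.
Error at 23.9° = 5e-07° × 110574 × cos 23.9° ≈ 0.055287 × 0.9143 = 0.050546 m.
At 53.7°: 5e-07° × 110574 × cos 53.7° = 5e-07 × 110574 × 0.5920 ≈ 0.032731 m.
The ratio reduces to cos 23.9° / cos 53.7° = 0.9143/0.5920 ≈ 1.5443.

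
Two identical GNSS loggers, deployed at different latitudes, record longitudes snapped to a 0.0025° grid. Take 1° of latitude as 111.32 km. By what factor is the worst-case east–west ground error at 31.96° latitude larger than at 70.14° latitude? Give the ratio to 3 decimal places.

2.497

With a 0.0025° grid the true value lies within half a step, ±0.0025°/2 = ±0.00125°, of the stored one.
At 31.96°: 0.00125° × 111320 × cos 31.96° = 0.00125 × 111320 × 0.8484 ≈ 118.06 m.
Error at 70.14° = 0.00125° × 111320 × cos 70.14° ≈ 139.15 × 0.3397 = 47.272 m.
The ratio reduces to cos 31.96° / cos 70.14° = 0.8484/0.3397 ≈ 2.4974.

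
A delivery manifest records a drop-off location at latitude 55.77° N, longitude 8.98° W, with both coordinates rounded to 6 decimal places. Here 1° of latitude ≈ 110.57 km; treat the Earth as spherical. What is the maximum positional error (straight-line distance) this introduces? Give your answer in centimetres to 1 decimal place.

Rounding to 6 decimal places leaves each coordinate within ±5e-07° of the true value.
North–south component: 5e-07° × 110570 = 0.055285 m.
E–W at 55.77°: 5e-07° × 110570 × cos 55.77° = 5e-07 × 110570 × 0.5625 ≈ 0.0310987 m.
Combining orthogonally: (0.055285² + 0.0310987²)^½ ≈ 0.0634315 m.
That is 0.0634315 m = 6.3432 cm.

6.3 centimetres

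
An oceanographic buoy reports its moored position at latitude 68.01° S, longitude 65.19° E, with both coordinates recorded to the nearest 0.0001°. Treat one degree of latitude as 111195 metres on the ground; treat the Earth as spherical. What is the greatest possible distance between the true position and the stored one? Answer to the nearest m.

6 m

Rounding to 4 decimal places leaves each coordinate within ±5e-05° of the true value.
Latitude error → 5e-05 × 111195 = 5.55975 m along the meridian.
E–W at 68.01°: 5e-05° × 111195 × cos 68.01° = 5e-05 × 111195 × 0.3744 ≈ 2.08182 m.
Combining orthogonally: (5.55975² + 2.08182²)^½ ≈ 5.93673 m.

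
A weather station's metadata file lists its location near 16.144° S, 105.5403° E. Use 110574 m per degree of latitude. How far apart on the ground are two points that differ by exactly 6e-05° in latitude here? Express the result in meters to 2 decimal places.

Along a meridian 6e-05° is 6e-05 × 110574 = 6.63444 m.

6.63 meters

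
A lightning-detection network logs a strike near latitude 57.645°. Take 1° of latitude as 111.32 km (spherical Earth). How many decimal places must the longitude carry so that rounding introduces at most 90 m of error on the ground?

At 57.645° one degree of longitude covers 111320 × cos 57.645° ≈ 111320 × 0.5352 ≈ 59574.4 m.
With N decimal places the half-ulp bound is 0.5·10⁻ᴺ°, or 0.5·10⁻ᴺ × 59574.4 m on the ground.
Need 0.5 × 59574.4 × 10⁻ᴺ ≤ 90 → 10⁻ᴺ ≤ 3.021e-03, so N ≥ 2.52.
N = 2 would give 298 m (too coarse); N = 3 gives 29.8 m ≤ 90 m.

3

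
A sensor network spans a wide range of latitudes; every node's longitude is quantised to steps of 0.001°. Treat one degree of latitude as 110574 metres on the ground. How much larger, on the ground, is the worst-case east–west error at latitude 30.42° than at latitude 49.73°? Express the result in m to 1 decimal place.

With a 0.001° grid the true value lies within half a step, ±0.001°/2 = ±0.0005°, of the stored one.
Error at 30.42° = 0.0005° × 110574 × cos 30.42° ≈ 55.287 × 0.8623 = 47.676 m.
At 49.73°: 0.0005° × 110574 × cos 49.73° = 0.0005 × 110574 × 0.6464 ≈ 35.737 m.
Difference: 47.676 − 35.737 = 11.939 m.

11.9 m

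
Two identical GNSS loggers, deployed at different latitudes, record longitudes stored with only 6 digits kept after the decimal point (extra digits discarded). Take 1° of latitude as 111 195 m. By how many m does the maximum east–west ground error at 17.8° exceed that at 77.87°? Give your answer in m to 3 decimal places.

Truncating at 6 decimal places can drop up to a full unit in the last place, so the longitude may be off by as much as 1e-06°.
Error at 17.8° = 1e-06° × 111195 × cos 17.8° ≈ 0.11119 × 0.9521 = 0.10587 m.
Error at 77.87° = 1e-06° × 111195 × cos 77.87° ≈ 0.11119 × 0.2101 = 0.023365 m.
Difference: 0.10587 − 0.023365 = 0.082507 m.

0.083 m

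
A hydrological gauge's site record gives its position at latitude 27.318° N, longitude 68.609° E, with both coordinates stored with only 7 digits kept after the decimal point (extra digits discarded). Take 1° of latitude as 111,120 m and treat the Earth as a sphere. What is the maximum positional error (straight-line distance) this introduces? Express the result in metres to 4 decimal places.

0.0149 metres

Truncating at 7 decimal places can drop up to a full unit in the last place, so each coordinate may be off by as much as 1e-07°.
Latitude error → 1e-07 × 111120 = 0.011112 m along the meridian.
East–west component at 27.318°: 1e-07° × 111120 × cos 27.318° ≈ 1e-07 × 98727.1 ≈ 0.00987271 m.
Worst case both components are at the extreme and orthogonal: √(0.011112² + 0.00987271²) ≈ 0.0148643 m.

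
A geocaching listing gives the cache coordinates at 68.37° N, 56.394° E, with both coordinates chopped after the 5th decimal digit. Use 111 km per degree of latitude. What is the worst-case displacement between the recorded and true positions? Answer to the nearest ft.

4 ft

Truncating at 5 decimal places can drop up to a full unit in the last place, so each coordinate may be off by as much as 1e-05°.
Latitude error → 1e-05 × 111000 = 1.11 m along the meridian.
Longitude error → 1e-05 × 111000 × cos 68.37° = 1e-05 × 111000 × 0.3686 ≈ 0.409159 m.
Worst case both components are at the extreme and orthogonal: √(1.11² + 0.409159²) ≈ 1.18301 m.
Converting: 1.18301 m × 3.2808 ft/m ≈ 3.8813 ft.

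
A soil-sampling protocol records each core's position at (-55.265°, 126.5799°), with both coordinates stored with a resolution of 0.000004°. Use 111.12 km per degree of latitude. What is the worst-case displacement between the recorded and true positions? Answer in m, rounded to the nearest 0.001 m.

0.256 m

With a 0.000004° grid the true value lies within half a step, ±0.000004°/2 = ±2e-06°, of the stored one.
N–S: 2e-06° × 111120 m/° = 0.22224 m.
East–west component at 55.265°: 2e-06° × 111120 × cos 55.265° ≈ 2e-06 × 63314.1 ≈ 0.126628 m.
The two errors are perpendicular, so the maximum displacement is √(0.22224² + 0.126628²) ≈ 0.255784 m.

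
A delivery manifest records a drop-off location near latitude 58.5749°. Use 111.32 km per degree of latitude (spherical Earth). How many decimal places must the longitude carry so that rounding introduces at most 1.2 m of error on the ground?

At 58.5749° one degree of longitude covers 111320 × cos 58.5749° ≈ 111320 × 0.5214 ≈ 58040.4 m.
N decimal places → at most half a unit in the last place, 0.5 × 10⁻ᴺ° = 58040.4/2 × 10⁻ᴺ m.
Need 0.5 × 58040.4 × 10⁻ᴺ ≤ 1.2 → 10⁻ᴺ ≤ 4.135e-05, so N ≥ 4.38.
At 4 places the error can reach 2.9 m, but 5 places keeps it to 0.29 m.

5 decimal places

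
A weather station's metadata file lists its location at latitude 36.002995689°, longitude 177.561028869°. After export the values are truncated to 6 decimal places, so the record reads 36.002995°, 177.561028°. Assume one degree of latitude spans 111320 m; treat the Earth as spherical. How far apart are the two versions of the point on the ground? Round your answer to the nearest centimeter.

11 centimeters

Δlat = 36.002995689 − 36.002995 = +0.000000689°; Δlon = 177.561028869 − 177.561028 = +0.000000869°.
North–south shift: 0.000000689 × 111320 = 0.0766995 m.
East–west at this latitude: 0.000000869° × 111320 × cos 36.003° ≈ 0.000000869 × 90056.4 = 0.078259 m.
Combined displacement = (0.0766995² + 0.078259²)^½ ≈ 0.109578 m.
That is 0.109578 m = 10.958 cm.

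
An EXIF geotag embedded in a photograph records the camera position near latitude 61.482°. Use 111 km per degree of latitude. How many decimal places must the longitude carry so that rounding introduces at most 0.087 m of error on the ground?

6 decimal places

At 61.482° one degree of longitude covers 111000 × cos 61.482° ≈ 111000 × 0.4774 ≈ 52995.3 m.
N decimal places → at most half a unit in the last place, 0.5 × 10⁻ᴺ° = 52995.3/2 × 10⁻ᴺ m.
Need 0.5 × 52995.3 × 10⁻ᴺ ≤ 0.087 → 10⁻ᴺ ≤ 3.283e-06, so N ≥ 5.48.
So 6 decimal places suffice (0.0265 m); 5 would allow up to 0.265 m.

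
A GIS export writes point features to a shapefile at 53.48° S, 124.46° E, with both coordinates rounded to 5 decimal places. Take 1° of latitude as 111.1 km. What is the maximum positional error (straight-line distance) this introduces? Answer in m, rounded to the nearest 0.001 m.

0.646 m

Rounding to 5 decimal places leaves each coordinate within ±5e-06° of the true value.
N–S: 5e-06° × 111100 m/° = 0.5555 m.
E–W at 53.48°: 5e-06° × 111100 × cos 53.48° = 5e-06 × 111100 × 0.5951 ≈ 0.33058 m.
Worst case both components are at the extreme and orthogonal: √(0.5555² + 0.33058²) ≈ 0.646423 m.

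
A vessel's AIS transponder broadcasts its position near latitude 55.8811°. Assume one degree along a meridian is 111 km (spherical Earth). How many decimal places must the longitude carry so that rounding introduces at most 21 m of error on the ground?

At 55.8811° one degree of longitude covers 111000 × cos 55.8811° ≈ 111000 × 0.5609 ≈ 62261.2 m.
Rounding to N decimal places gives at most 0.5 × 10⁻ᴺ degrees of error, i.e. 0.5 × 10⁻ᴺ × 62261.2 m.
Setting 31130.6 × 10⁻ᴺ ≤ 21 gives 10ᴺ ≥ 1482, i.e. N ≥ 3.17.
At 3 places the error can reach 31.1 m, but 4 places keeps it to 3.11 m.

4 decimal places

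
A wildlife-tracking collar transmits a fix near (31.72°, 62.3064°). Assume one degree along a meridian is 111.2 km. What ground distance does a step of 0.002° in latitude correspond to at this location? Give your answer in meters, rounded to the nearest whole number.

0.002° × 111200 m/° = 222.4 m.

222 meters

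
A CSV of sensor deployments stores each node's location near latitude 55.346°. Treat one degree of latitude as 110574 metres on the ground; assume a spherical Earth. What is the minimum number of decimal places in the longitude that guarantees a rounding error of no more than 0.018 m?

7 decimal places

At 55.346° one degree of longitude covers 110574 × cos 55.346° ≈ 110574 × 0.5686 ≈ 62874.5 m.
With N decimal places the half-ulp bound is 0.5·10⁻ᴺ°, or 0.5·10⁻ᴺ × 62874.5 m on the ground.
Setting 31437.3 × 10⁻ᴺ ≤ 0.018 gives 10ᴺ ≥ 1.747e+06, i.e. N ≥ 6.24.
N = 6 would give 0.0314 m (too coarse); N = 7 gives 0.00314 m ≤ 0.018 m.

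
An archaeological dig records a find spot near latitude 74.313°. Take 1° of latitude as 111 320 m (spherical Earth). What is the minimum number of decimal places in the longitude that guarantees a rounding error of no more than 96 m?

At 74.313° one degree of longitude covers 111320 × cos 74.313° ≈ 111320 × 0.2704 ≈ 30098.9 m.
N decimal places → at most half a unit in the last place, 0.5 × 10⁻ᴺ° = 30098.9/2 × 10⁻ᴺ m.
Need 0.5 × 30098.9 × 10⁻ᴺ ≤ 96 → 10⁻ᴺ ≤ 6.379e-03, so N ≥ 2.20.
At 2 places the error can reach 150 m, but 3 places keeps it to 15 m.

3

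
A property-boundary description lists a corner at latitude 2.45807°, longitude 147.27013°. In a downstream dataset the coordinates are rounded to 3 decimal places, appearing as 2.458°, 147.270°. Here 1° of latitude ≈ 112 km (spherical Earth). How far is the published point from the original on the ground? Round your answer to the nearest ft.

54 ft

Δlat = 2.45807 − 2.458 = +0.00007°; Δlon = 147.27013 − 147.270 = +0.00013°.
North–south shift: 0.00007 × 112000 = 7.84 m.
E–W at 2.458°: 0.00013° × 112000 × cos 2.458° = 0.00013 × 112000 × 0.9991 ≈ 14.5466 m.
Distance: √(7.84² + 14.5466²) ≈ 16.5248 m.
Converting: 16.5248 m × 3.2808 ft/m ≈ 54.215 ft.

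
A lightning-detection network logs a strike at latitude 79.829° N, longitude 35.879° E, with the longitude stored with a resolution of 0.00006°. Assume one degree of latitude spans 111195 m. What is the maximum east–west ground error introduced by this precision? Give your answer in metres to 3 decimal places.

0.589 metres

With a 0.00006° grid the true value lies within half a step, ±0.00006°/2 = ±3e-05°, of the stored one.
One degree of longitude at 79.829° is 111195 × cos 79.829° ≈ 111195 × 0.1766 = 19635.5 m.
East–west error: 3e-05° × 19635.5 m/° ≈ 0.589066 m.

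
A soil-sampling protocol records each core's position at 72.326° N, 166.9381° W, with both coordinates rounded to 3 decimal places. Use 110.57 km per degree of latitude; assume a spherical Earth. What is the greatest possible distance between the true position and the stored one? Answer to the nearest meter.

Rounding to 3 decimal places leaves each coordinate within ±0.0005° of the true value.
Latitude error → 0.0005 × 110570 = 55.285 m along the meridian.
Longitude error → 0.0005 × 110570 × cos 72.326° = 0.0005 × 110570 × 0.3036 ≈ 16.7846 m.
Combining orthogonally: (55.285² + 16.7846²)^½ ≈ 57.7768 m.

58 meters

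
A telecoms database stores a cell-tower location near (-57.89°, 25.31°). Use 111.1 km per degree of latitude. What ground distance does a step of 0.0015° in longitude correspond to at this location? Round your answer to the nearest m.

89 m

0.0015° of longitude at 57.89° is 0.0015 × 111100 × cos 57.89° ≈ 0.0015 × 59054.8 = 88.5822 m.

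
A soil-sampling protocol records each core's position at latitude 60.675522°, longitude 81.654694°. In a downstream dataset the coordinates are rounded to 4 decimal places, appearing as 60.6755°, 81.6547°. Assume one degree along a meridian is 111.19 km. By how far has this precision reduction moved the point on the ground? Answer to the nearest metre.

2 metres

The latitude changed by +0.000022° and the longitude by -0.000006°.
N–S: 0.000022° × 111190 m/° = 2.44618 m.
E–W at 60.6755°: -0.000006° × 111190 × cos 60.6755° = -0.000006 × 111190 × 0.4898 ≈ -0.326735 m.
Hypotenuse of the two orthogonal shifts: √(2.44618² + 0.326735²) = 2.4679 m.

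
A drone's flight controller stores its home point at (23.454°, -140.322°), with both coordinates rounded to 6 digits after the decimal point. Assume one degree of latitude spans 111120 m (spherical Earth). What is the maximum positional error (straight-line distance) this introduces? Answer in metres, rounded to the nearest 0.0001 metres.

Rounding to 6 decimal places leaves each coordinate within ±5e-07° of the true value.
N–S: 5e-07° × 111120 m/° = 0.05556 m.
Longitude error → 5e-07 × 111120 × cos 23.454° = 5e-07 × 111120 × 0.9174 ≈ 0.0509696 m.
Worst case both components are at the extreme and orthogonal: √(0.05556² + 0.0509696²) ≈ 0.0753977 m.

0.0754 metres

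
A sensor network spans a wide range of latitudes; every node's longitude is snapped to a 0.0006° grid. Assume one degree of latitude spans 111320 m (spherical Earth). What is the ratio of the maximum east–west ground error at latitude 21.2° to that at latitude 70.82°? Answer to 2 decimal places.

With a 0.0006° grid the true value lies within half a step, ±0.0006°/2 = ±0.0003°, of the stored one.
Error at 21.2° = 0.0003° × 111320 × cos 21.2° ≈ 33.396 × 0.9323 = 31.136 m.
Error at 70.82° = 0.0003° × 111320 × cos 70.82° ≈ 33.396 × 0.3285 = 10.972 m.
The ratio reduces to cos 21.2° / cos 70.82° = 0.9323/0.3285 ≈ 2.8378.

2.84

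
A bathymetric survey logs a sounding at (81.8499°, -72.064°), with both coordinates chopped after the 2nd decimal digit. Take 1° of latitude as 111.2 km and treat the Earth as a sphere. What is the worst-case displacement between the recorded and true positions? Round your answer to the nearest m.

1123 m

Truncating at 2 decimal places can drop up to a full unit in the last place, so each coordinate may be off by as much as 0.01°.
North–south component: 0.01° × 111200 = 1112 m.
Longitude error → 0.01 × 111200 × cos 81.8499° = 0.01 × 111200 × 0.1418 ≈ 157.645 m.
The two errors are perpendicular, so the maximum displacement is √(1112² + 157.645²) ≈ 1123.12 m.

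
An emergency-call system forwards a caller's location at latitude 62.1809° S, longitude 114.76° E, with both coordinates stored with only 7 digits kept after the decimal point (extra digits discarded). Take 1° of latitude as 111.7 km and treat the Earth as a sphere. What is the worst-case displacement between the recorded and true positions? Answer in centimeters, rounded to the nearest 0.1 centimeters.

Truncating at 7 decimal places can drop up to a full unit in the last place, so each coordinate may be off by as much as 1e-07°.
N–S: 1e-07° × 111700 m/° = 0.01117 m.
East–west component at 62.1809°: 1e-07° × 111700 × cos 62.1809° ≈ 1e-07 × 52128.3 ≈ 0.00521283 m.
Combining orthogonally: (0.01117² + 0.00521283²)^½ ≈ 0.0123265 m.
That is 0.0123265 m = 1.2326 cm.

1.2 centimeters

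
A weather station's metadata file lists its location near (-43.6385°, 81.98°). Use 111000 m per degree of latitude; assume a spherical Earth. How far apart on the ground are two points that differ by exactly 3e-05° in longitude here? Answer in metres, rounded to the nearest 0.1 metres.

2.4 metres

3e-05° of longitude at 43.6385° is 3e-05 × 111000 × cos 43.6385° ≈ 3e-05 × 80331.6 = 2.40995 m.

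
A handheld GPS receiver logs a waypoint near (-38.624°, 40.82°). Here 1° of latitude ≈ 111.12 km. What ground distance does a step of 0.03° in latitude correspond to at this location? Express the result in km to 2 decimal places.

0.03° × 111120 m/° = 3333.6 m.
That is 3333.6 m = 3.3336 km.

3.33 km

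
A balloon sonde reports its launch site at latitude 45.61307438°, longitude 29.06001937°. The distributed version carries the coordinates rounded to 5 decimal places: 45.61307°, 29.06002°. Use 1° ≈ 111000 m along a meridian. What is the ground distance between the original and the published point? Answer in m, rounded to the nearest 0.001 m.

0.489 m

Δlat = 45.61307438 − 45.61307 = +0.00000438°; Δlon = 29.06001937 − 29.06002 = -0.00000063°.
North–south shift: 0.00000438 × 111000 = 0.48618 m.
East–west at this latitude: -0.00000063° × 111000 × cos 45.6131° ≈ -0.00000063 × 77644.5 = -0.0489161 m.
Combined displacement = (0.48618² + 0.0489161²)^½ ≈ 0.488635 m.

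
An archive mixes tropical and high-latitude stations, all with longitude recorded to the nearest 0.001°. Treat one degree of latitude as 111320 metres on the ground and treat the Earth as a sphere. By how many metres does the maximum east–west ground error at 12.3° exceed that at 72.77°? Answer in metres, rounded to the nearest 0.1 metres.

37.9 metres

Rounding to 3 decimal places leaves the longitude within ±0.0005° of the true value.
At 12.3°: 0.0005° × 111320 × cos 12.3° = 0.0005 × 111320 × 0.9770 ≈ 54.382 m.
Error at 72.77° = 0.0005° × 111320 × cos 72.77° ≈ 55.66 × 0.2962 = 16.487 m.
Difference: 54.382 − 16.487 = 37.895 m.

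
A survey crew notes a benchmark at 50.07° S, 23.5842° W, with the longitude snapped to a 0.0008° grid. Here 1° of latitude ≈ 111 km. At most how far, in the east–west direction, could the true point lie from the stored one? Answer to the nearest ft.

93 ft

With a 0.0008° grid the true value lies within half a step, ±0.0008°/2 = ±0.0004°, of the stored one.
At latitude 50.07° a degree of longitude spans 111000 m × cos 50.07° = 111000 × 0.6419 ≈ 71245.5 m.
East–west error: 0.0004° × 71245.5 m/° ≈ 28.4982 m.
Converting: 28.4982 m × 3.2808 ft/m ≈ 93.498 ft.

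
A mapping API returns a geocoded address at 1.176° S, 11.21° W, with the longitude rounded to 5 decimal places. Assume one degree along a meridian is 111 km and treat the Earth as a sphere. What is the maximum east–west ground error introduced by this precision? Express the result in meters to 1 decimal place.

Rounding to 5 decimal places leaves the longitude within ±5e-06° of the true value.
At latitude 1.176° a degree of longitude spans 111000 m × cos 1.176° = 111000 × 0.9998 ≈ 110977 m.
So at most 5e-06° × 110977 ≈ 0.554883 m east–west.

0.6 meters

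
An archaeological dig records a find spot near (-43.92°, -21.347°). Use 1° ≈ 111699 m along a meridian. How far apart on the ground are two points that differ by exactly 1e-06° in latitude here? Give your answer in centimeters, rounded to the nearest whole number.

11 centimeters

1e-06° × 111699 m/° = 0.111699 m.
That is 0.111699 m = 11.17 cm.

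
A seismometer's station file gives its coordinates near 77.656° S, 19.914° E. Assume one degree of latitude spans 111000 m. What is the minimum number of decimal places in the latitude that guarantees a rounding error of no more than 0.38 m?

One degree of latitude covers 111000 m.
N decimal places → at most half a unit in the last place, 0.5 × 10⁻ᴺ° = 111000/2 × 10⁻ᴺ m.
Need 0.5 × 111000 × 10⁻ᴺ ≤ 0.38 → 10⁻ᴺ ≤ 6.847e-06, so N ≥ 5.16.
So 6 decimal places suffice (0.0555 m); 5 would allow up to 0.555 m.

6 decimal places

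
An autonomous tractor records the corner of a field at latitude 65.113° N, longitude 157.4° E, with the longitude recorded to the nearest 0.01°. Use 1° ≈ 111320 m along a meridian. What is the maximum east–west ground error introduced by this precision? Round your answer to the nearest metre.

234 metres

Rounding to 2 decimal places leaves the longitude within ±0.005° of the true value.
One degree of longitude at 65.113° is 111320 × cos 65.113° ≈ 111320 × 0.4208 = 46846.8 m.
So at most 0.005° × 46846.8 ≈ 234.234 m east–west.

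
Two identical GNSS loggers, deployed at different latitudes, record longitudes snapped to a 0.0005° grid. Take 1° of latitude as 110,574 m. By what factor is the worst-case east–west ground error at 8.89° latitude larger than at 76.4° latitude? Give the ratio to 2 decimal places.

With a 0.0005° grid the true value lies within half a step, ±0.0005°/2 = ±0.00025°, of the stored one.
At 8.89°: 0.00025° × 110574 × cos 8.89° = 0.00025 × 110574 × 0.9880 ≈ 27.311 m.
At 76.4°: 0.00025° × 110574 × cos 76.4° = 0.00025 × 110574 × 0.2351 ≈ 6.5002 m.
The ratio reduces to cos 8.89° / cos 76.4° = 0.9880/0.2351 ≈ 4.2017.

4.20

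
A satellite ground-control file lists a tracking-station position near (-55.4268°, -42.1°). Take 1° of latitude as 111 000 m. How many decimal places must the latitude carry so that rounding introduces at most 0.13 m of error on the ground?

6 decimal places

One degree of latitude covers 111000 m.
Rounding to N decimal places gives at most 0.5 × 10⁻ᴺ degrees of error, i.e. 0.5 × 10⁻ᴺ × 111000 m.
Need 0.5 × 111000 × 10⁻ᴺ ≤ 0.13 → 10⁻ᴺ ≤ 2.342e-06, so N ≥ 5.63.
At 5 places the error can reach 0.555 m, but 6 places keeps it to 0.0555 m.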